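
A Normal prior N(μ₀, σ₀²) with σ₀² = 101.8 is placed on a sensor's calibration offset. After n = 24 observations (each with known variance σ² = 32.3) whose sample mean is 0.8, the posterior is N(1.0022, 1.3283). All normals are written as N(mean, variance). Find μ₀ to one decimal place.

With known observation variance, the Normal–Normal posterior has precision τ_n = τ₀ + n/σ² and mean μ_n = (τ₀μ₀ + (n/σ²)x̄)/τ_n.
Here τ₀ = 1/101.8 = 0.009823 and τ_data = 24/32.3 = 0.743034, so τ_n = 0.752857.
Rearranging for μ₀: μ₀ = (μ_n·τ_n − τ_data·x̄)/τ₀ = (1.0022·0.752857 − 0.743034·0.8) / 0.009823 = 0.160086/0.009823 ≈ 16.3.

μ₀ = 16.3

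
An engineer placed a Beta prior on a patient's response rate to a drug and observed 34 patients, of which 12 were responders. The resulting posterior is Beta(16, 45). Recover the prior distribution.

Under Beta–binomial conjugacy the posterior parameters are (α+s, β+f).
So α = 16 − 12 = 4 and β = 45 − 22 = 23.

Beta(4, 23)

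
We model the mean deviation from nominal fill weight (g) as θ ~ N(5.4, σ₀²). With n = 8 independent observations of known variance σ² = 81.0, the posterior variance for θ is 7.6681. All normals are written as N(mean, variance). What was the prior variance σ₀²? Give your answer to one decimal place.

σ₀² = 31.6

For the Normal–Normal model with known σ², precisions add: τ_n = τ₀ + n/σ².
So 1/σ₀² = 1/7.6681 − 8/81.0 = 0.130410 − 0.098765 = 0.031645.
Hence σ₀² = 1/0.031645 ≈ 31.6.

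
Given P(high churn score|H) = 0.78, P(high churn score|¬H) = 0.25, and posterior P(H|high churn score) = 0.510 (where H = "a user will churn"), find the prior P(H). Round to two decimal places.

P(H) = 0.25

Bayes' rule in odds form gives O(H|E) = O(H)·[P(E|H)/P(E|¬H)], hence O(H) = O(H|E)/LR.
Posterior odds = 0.510/(1−0.510) = 1.0408. LR = 0.78/0.25 = 3.1200.
Prior odds = 1.0408/3.1200 = 0.3336, so P(H) = 0.3336/(1+0.3336) ≈ 0.25.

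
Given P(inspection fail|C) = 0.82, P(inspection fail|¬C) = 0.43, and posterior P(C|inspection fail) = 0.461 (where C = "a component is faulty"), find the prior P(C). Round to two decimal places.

P(C) = 0.31

In odds form, posterior odds = prior odds × likelihood ratio, so prior odds = posterior odds ÷ LR.
Posterior odds = 0.461/(1−0.461) = 0.8553. LR = 0.82/0.43 = 1.9070.
Prior odds = 0.8553/1.9070 = 0.4485, so P(C) = 0.4485/(1+0.4485) ≈ 0.31.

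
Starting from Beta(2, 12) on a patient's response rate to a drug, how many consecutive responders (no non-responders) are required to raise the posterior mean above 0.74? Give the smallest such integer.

After k responders and 0 non-responders the posterior is Beta(2+k, 12), with mean (2+k)/(2+12+k).
Set (2+k)/(14+k) > 0.74 and solve: k > (0.74·14 − 2)/(1 − 0.74) = 32.154.
The smallest integer exceeding 32.154 is 33.

k = 33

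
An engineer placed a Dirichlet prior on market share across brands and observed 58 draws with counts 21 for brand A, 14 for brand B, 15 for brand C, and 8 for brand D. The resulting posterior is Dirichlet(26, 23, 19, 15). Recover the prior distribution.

Dirichlet(5, 9, 4, 7)

For a Dirichlet(α) prior with multinomial counts c, the posterior is Dirichlet(α + c) componentwise.
Subtract each count from the matching posterior parameter: 26−21=5, 23−14=9, 19−15=4, 15−8=7.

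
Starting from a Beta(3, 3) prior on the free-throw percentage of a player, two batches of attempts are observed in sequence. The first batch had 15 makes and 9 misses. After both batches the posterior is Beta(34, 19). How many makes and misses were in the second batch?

Because Beta–binomial updating is additive in the counts, the combined data contributed (α_post−α_prior, β_post−β_prior) successes and failures.
Total across both batches: 34−3=31 makes, 19−3=16 misses.
Subtract the first batch: 31−15=16 makes and 16−9=7 misses.

16 makes and 7 misses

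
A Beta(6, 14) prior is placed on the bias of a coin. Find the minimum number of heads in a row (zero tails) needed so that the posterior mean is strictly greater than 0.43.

After k heads and 0 tails the posterior is Beta(6+k, 14), with mean (6+k)/(6+14+k).
Set (6+k)/(20+k) > 0.43 and solve: k > (0.43·20 − 6)/(1 − 0.43) = 4.561.
The smallest integer exceeding 4.561 is 5, and checking k=5: (11)/(25) = 0.4400 > 0.43.

k = 5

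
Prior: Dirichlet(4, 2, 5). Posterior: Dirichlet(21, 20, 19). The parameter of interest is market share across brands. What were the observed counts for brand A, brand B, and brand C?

For a Dirichlet(α) prior with multinomial counts c, the posterior is Dirichlet(α + c) componentwise.
Counts are posterior − prior componentwise: 21−4=17, 20−2=18, 19−5=14.

counts (17, 18, 14)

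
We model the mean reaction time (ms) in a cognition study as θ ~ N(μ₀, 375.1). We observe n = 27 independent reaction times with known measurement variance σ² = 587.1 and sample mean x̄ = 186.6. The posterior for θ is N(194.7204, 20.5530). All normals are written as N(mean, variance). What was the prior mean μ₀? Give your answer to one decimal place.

The posterior mean is a precision-weighted average: μ_n = (τ₀μ₀ + τ_data·x̄)/(τ₀+τ_data), with τ₀=1/σ₀² and τ_data=n/σ².
Here τ₀ = 1/375.1 = 0.002666 and τ_data = 27/587.1 = 0.045989, so τ_n = 0.048655.
Rearranging for μ₀: μ₀ = (μ_n·τ_n − τ_data·x̄)/τ₀ = (194.7204·0.048655 − 0.045989·186.6) / 0.002666 = 0.892574/0.002666 ≈ 334.8.

μ₀ = 334.8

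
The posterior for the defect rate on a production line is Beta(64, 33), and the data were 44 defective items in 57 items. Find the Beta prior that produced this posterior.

A Beta(α, β) prior with s successes and f failures in binomial data gives a Beta(α+s, β+f) posterior.
So α = 64 − 44 = 20 and β = 33 − 13 = 20.

Beta(20, 20)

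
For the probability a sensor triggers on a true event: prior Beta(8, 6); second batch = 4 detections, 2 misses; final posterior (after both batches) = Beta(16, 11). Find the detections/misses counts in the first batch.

4 detections and 3 misses

Sequential conjugate updates are equivalent to a single update on the pooled data, so total successes = posterior α − prior α and total failures = posterior β − prior β.
Total across both batches: 16−8=8 detections, 11−6=5 misses.
Subtract the second batch: 8−4=4 detections and 5−2=3 misses.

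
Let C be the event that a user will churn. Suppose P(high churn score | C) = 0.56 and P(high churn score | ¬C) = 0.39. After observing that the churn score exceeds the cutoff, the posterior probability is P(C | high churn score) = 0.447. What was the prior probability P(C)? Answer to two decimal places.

In odds form, posterior odds = prior odds × likelihood ratio, so prior odds = posterior odds ÷ LR.
Posterior odds = 0.447/(1−0.447) = 0.8083. LR = 0.56/0.39 = 1.4359.
Prior odds = 0.8083/1.4359 = 0.5629, so P(C) = 0.5629/(1+0.5629) ≈ 0.36.

P(C) = 0.36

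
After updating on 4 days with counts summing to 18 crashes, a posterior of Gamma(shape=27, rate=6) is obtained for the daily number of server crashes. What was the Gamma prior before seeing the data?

A Gamma(α, β) prior (rate parametrization) on a Poisson rate with n observations summing to S gives posterior Gamma(α+S, β+n).
So α = 27 − 18 = 9 and β = 6 − 4 = 2.

Gamma(shape=9, rate=2)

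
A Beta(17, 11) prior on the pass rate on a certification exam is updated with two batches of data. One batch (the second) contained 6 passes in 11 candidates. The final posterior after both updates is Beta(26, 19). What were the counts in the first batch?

3 passes and 3 failures

Because Beta–binomial updating is additive in the counts, the combined data contributed (α_post−α_prior, β_post−β_prior) successes and failures.
Total across both batches: 26−17=9 passes, 19−11=8 failures.
Subtract the second batch: 9−6=3 passes and 8−5=3 failures.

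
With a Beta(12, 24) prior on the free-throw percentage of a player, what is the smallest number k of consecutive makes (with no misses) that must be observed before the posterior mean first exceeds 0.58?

k = 22

After k makes and 0 misses the posterior is Beta(12+k, 24), with mean (12+k)/(12+24+k).
Set (12+k)/(36+k) > 0.58 and solve: k > (0.58·36 − 12)/(1 − 0.58) = 21.143.
The smallest integer exceeding 21.143 is 22.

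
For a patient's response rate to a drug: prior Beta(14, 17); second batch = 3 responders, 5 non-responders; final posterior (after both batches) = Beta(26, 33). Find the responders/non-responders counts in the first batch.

9 responders and 11 non-responders

Sequential conjugate updates are equivalent to a single update on the pooled data, so total successes = posterior α − prior α and total failures = posterior β − prior β.
Total across both batches: 26−14=12 responders, 33−17=16 non-responders.
Subtract the second batch: 12−3=9 responders and 16−5=11 non-responders.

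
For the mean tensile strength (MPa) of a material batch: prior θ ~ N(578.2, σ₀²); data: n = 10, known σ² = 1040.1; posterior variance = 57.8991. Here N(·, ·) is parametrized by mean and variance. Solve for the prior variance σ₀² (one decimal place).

σ₀² = 130.6

Posterior precision equals prior precision plus data precision: 1/σ_n² = 1/σ₀² + n/σ².
So 1/σ₀² = 1/57.8991 − 10/1040.1 = 0.017271 − 0.009614 = 0.007657.
Hence σ₀² = 1/0.007657 ≈ 130.6.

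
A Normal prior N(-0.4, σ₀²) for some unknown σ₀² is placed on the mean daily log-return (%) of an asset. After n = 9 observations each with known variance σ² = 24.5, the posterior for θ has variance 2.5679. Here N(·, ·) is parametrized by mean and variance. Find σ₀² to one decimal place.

σ₀² = 45.3

For the Normal–Normal model with known σ², precisions add: τ_n = τ₀ + n/σ².
So 1/σ₀² = 1/2.5679 − 9/24.5 = 0.389423 − 0.367347 = 0.022076.
Hence σ₀² = 1/0.022076 ≈ 45.3.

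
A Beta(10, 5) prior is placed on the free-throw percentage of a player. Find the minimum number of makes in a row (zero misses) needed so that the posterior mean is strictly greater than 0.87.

k = 24

After k makes and 0 misses the posterior is Beta(10+k, 5), with mean (10+k)/(10+5+k).
Set (10+k)/(15+k) > 0.87 and solve: k > (0.87·15 − 10)/(1 − 0.87) = 23.462.
The smallest integer exceeding 23.462 is 24, and checking k=24: (34)/(39) = 0.8718 > 0.87.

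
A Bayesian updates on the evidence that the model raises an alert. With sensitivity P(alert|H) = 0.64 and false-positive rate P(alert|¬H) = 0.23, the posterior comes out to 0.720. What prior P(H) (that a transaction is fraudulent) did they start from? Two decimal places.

P(H) = 0.48

In odds form, posterior odds = prior odds × likelihood ratio, so prior odds = posterior odds ÷ LR.
Posterior odds = 0.720/(1−0.720) = 2.5714. LR = 0.64/0.23 = 2.7826.
Prior odds = 2.5714/2.7826 = 0.9241, so P(H) = 0.9241/(1+0.9241) ≈ 0.48.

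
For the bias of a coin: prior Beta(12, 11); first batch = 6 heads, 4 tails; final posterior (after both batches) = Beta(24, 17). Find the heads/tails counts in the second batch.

6 heads and 2 tails

Sequential conjugate updates are equivalent to a single update on the pooled data, so total successes = posterior α − prior α and total failures = posterior β − prior β.
Total across both batches: 24−12=12 heads, 17−11=6 tails.
Subtract the first batch: 12−6=6 heads and 6−4=2 tails.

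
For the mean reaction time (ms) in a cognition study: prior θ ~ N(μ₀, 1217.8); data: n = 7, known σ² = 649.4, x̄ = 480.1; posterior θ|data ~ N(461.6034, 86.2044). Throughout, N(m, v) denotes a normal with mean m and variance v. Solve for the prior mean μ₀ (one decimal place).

μ₀ = 218.8

With known observation variance, the Normal–Normal posterior has precision τ_n = τ₀ + n/σ² and mean μ_n = (τ₀μ₀ + (n/σ²)x̄)/τ_n.
Here τ₀ = 1/1217.8 = 0.000821 and τ_data = 7/649.4 = 0.010779, so τ_n = 0.011600.
Rearranging for μ₀: μ₀ = (μ_n·τ_n − τ_data·x̄)/τ₀ = (461.6034·0.011600 − 0.010779·480.1) / 0.000821 = 0.179602/0.000821 ≈ 218.8.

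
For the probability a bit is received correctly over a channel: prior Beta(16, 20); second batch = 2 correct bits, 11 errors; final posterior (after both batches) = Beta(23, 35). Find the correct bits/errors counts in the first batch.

5 correct bits and 4 errors

Sequential conjugate updates are equivalent to a single update on the pooled data, so total successes = posterior α − prior α and total failures = posterior β − prior β.
Total across both batches: 23−16=7 correct bits, 35−20=15 errors.
Subtract the second batch: 7−2=5 correct bits and 15−11=4 errors.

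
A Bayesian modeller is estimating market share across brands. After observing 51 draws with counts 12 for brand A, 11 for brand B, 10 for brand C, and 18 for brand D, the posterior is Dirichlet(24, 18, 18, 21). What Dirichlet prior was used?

Dirichlet(12, 7, 8, 3)

For a Dirichlet(α) prior with multinomial counts c, the posterior is Dirichlet(α + c) componentwise.
Subtract each count from the matching posterior parameter: 24−12=12, 18−11=7, 18−10=8, 21−18=3.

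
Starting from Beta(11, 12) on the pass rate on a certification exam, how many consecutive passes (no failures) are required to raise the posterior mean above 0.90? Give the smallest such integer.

k = 98

After k passes and 0 failures the posterior is Beta(11+k, 12), with mean (11+k)/(11+12+k).
Set (11+k)/(23+k) > 0.90 and solve: k > (0.90·23 − 11)/(1 − 0.90) = 97.000.
The smallest integer exceeding 97.000 is 98.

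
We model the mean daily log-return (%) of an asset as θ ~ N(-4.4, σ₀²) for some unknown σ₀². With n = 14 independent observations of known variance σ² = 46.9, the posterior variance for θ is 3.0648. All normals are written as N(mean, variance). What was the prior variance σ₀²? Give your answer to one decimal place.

σ₀² = 36.0

Posterior precision equals prior precision plus data precision: 1/σ_n² = 1/σ₀² + n/σ².
So 1/σ₀² = 1/3.0648 − 14/46.9 = 0.326286 − 0.298507 = 0.027779.
Hence σ₀² = 1/0.027779 ≈ 36.0.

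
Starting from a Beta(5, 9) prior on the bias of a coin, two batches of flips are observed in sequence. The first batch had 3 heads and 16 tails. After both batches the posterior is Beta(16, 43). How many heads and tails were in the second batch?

Because Beta–binomial updating is additive in the counts, the combined data contributed (α_post−α_prior, β_post−β_prior) successes and failures.
Total across both batches: 16−5=11 heads, 43−9=34 tails.
Subtract the first batch: 11−3=8 heads and 34−16=18 tails.

8 heads and 18 tails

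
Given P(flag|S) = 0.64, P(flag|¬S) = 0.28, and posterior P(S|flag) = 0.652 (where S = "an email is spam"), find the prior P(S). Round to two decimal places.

Bayes' rule in odds form gives O(S|E) = O(S)·[P(E|S)/P(E|¬S)], hence O(S) = O(S|E)/LR.
Posterior odds = 0.652/(1−0.652) = 1.8736. LR = 0.64/0.28 = 2.2857.
Prior odds = 1.8736/2.2857 = 0.8197, so P(S) = 0.8197/(1+0.8197) ≈ 0.45.

P(S) = 0.45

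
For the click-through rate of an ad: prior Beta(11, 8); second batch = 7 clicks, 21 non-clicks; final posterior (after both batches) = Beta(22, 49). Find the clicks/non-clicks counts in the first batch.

4 clicks and 20 non-clicks

Sequential conjugate updates are equivalent to a single update on the pooled data, so total successes = posterior α − prior α and total failures = posterior β − prior β.
Total across both batches: 22−11=11 clicks, 49−8=41 non-clicks.
Subtract the second batch: 11−7=4 clicks and 41−21=20 non-clicks.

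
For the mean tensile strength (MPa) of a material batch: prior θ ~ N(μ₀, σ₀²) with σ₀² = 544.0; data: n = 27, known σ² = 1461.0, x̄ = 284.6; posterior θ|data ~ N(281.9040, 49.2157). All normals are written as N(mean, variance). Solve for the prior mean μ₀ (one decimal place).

The posterior mean is a precision-weighted average: μ_n = (τ₀μ₀ + τ_data·x̄)/(τ₀+τ_data), with τ₀=1/σ₀² and τ_data=n/σ².
Here τ₀ = 1/544.0 = 0.001838 and τ_data = 27/1461.0 = 0.018480, so τ_n = 0.020318.
Rearranging for μ₀: μ₀ = (μ_n·τ_n − τ_data·x̄)/τ₀ = (281.9040·0.020318 − 0.018480·284.6) / 0.001838 = 0.468317/0.001838 ≈ 254.8.

μ₀ = 254.8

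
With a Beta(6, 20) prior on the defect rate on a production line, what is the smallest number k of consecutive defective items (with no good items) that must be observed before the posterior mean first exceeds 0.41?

k = 8

After k defective items and 0 good items the posterior is Beta(6+k, 20), with mean (6+k)/(6+20+k).
Set (6+k)/(26+k) > 0.41 and solve: k > (0.41·26 − 6)/(1 − 0.41) = 7.898.
The smallest integer exceeding 7.898 is 8.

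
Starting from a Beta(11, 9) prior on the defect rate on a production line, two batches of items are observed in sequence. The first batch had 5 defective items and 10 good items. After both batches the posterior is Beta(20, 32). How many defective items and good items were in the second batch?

Because Beta–binomial updating is additive in the counts, the combined data contributed (α_post−α_prior, β_post−β_prior) successes and failures.
Total across both batches: 20−11=9 defective items, 32−9=23 good items.
Subtract the first batch: 9−5=4 defective items and 23−10=13 good items.

4 defective items and 13 good items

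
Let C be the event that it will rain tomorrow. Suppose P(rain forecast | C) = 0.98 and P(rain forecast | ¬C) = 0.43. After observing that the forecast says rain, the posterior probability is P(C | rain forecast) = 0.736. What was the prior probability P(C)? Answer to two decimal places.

In odds form, posterior odds = prior odds × likelihood ratio, so prior odds = posterior odds ÷ LR.
Posterior odds = 0.736/(1−0.736) = 2.7879. LR = 0.98/0.43 = 2.2791.
Prior odds = 2.7879/2.2791 = 1.2232, so P(C) = 1.2232/(1+1.2232) ≈ 0.55.

P(C) = 0.55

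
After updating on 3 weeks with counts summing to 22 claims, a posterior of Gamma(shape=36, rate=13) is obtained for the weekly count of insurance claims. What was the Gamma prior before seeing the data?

A Gamma(α, β) prior (rate parametrization) on a Poisson rate with n observations summing to S gives posterior Gamma(α+S, β+n).
So α = 36 − 22 = 14 and β = 13 − 3 = 10.

Gamma(shape=14, rate=10)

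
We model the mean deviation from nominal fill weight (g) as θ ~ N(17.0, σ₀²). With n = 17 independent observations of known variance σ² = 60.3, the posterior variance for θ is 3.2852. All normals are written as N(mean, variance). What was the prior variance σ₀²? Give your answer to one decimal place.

σ₀² = 44.5

For the Normal–Normal model with known σ², precisions add: τ_n = τ₀ + n/σ².
So 1/σ₀² = 1/3.2852 − 17/60.3 = 0.304395 − 0.281924 = 0.022471.
Hence σ₀² = 1/0.022471 ≈ 44.5.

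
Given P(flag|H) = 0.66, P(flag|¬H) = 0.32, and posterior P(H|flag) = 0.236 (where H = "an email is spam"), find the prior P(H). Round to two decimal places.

P(H) = 0.13

In odds form, posterior odds = prior odds × likelihood ratio, so prior odds = posterior odds ÷ LR.
Posterior odds = 0.236/(1−0.236) = 0.3089. LR = 0.66/0.32 = 2.0625.
Prior odds = 0.3089/2.0625 = 0.1498, so P(H) = 0.1498/(1+0.1498) ≈ 0.13.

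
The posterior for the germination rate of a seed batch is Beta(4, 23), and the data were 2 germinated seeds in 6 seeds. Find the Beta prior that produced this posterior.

Beta(2, 19)

Under Beta–binomial conjugacy the posterior parameters are (a+s, b+f).
So a = 4 − 2 = 2 and b = 23 − 4 = 19.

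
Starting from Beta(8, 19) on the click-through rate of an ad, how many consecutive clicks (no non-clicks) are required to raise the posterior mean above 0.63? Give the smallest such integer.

k = 25

After k clicks and 0 non-clicks the posterior is Beta(8+k, 19), with mean (8+k)/(8+19+k).
Set (8+k)/(27+k) > 0.63 and solve: k > (0.63·27 − 8)/(1 − 0.63) = 24.351.
The smallest integer exceeding 24.351 is 25, and checking k=25: (33)/(52) = 0.6346 > 0.63.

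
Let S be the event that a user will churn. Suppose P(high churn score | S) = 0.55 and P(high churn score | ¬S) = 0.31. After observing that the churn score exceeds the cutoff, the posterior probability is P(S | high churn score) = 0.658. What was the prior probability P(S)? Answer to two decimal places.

In odds form, posterior odds = prior odds × likelihood ratio, so prior odds = posterior odds ÷ LR.
Posterior odds = 0.658/(1−0.658) = 1.9240. LR = 0.55/0.31 = 1.7742.
Prior odds = 1.9240/1.7742 = 1.0844, so P(S) = 1.0844/(1+1.0844) ≈ 0.52.

P(S) = 0.52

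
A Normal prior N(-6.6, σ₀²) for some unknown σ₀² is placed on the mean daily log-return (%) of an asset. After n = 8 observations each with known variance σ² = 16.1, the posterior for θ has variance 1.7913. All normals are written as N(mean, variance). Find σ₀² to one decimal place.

For the Normal–Normal model with known σ², precisions add: τ_n = τ₀ + n/σ².
So 1/σ₀² = 1/1.7913 − 8/16.1 = 0.558254 − 0.496894 = 0.061360.
Hence σ₀² = 1/0.061360 ≈ 16.3.

σ₀² = 16.3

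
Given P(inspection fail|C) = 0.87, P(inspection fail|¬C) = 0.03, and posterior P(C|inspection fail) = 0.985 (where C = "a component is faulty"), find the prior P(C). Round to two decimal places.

Bayes' rule in odds form gives O(C|E) = O(C)·[P(E|C)/P(E|¬C)], hence O(C) = O(C|E)/LR.
Posterior odds = 0.985/(1−0.985) = 65.6667. LR = 0.87/0.03 = 29.0000.
Prior odds = 65.6667/29.0000 = 2.2644, so P(C) = 2.2644/(1+2.2644) ≈ 0.69.

P(C) = 0.69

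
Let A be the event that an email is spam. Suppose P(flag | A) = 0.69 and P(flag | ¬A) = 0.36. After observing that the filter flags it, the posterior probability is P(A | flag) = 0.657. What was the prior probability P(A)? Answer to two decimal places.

In odds form, posterior odds = prior odds × likelihood ratio, so prior odds = posterior odds ÷ LR.
Posterior odds = 0.657/(1−0.657) = 1.9155. LR = 0.69/0.36 = 1.9167.
Prior odds = 1.9155/1.9167 = 0.9994, so P(A) = 0.9994/(1+0.9994) ≈ 0.50.

P(A) = 0.50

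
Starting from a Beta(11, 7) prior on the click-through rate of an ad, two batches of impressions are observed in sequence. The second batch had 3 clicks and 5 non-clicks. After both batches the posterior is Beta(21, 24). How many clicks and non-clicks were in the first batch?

Sequential conjugate updates are equivalent to a single update on the pooled data, so total successes = posterior α − prior α and total failures = posterior β − prior β.
Total across both batches: 21−11=10 clicks, 24−7=17 non-clicks.
Subtract the second batch: 10−3=7 clicks and 17−5=12 non-clicks.

7 clicks and 12 non-clicks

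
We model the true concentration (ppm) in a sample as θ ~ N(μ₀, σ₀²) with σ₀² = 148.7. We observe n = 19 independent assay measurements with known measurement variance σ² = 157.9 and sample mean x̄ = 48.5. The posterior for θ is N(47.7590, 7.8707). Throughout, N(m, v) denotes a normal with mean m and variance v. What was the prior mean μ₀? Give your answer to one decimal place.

μ₀ = 34.5

The posterior mean is a precision-weighted average: μ_n = (τ₀μ₀ + τ_data·x̄)/(τ₀+τ_data), with τ₀=1/σ₀² and τ_data=n/σ².
Here τ₀ = 1/148.7 = 0.006725 and τ_data = 19/157.9 = 0.120329, so τ_n = 0.127054.
Rearranging for μ₀: μ₀ = (μ_n·τ_n − τ_data·x̄)/τ₀ = (47.7590·0.127054 − 0.120329·48.5) / 0.006725 = 0.232015/0.006725 ≈ 34.5.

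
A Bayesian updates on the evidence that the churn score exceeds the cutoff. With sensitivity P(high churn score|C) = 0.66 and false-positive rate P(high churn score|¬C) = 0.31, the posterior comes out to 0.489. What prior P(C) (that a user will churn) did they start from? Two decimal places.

P(C) = 0.31

Bayes' rule in odds form gives O(C|E) = O(C)·[P(E|C)/P(E|¬C)], hence O(C) = O(C|E)/LR.
Posterior odds = 0.489/(1−0.489) = 0.9569. LR = 0.66/0.31 = 2.1290.
Prior odds = 0.9569/2.1290 = 0.4495, so P(C) = 0.4495/(1+0.4495) ≈ 0.31.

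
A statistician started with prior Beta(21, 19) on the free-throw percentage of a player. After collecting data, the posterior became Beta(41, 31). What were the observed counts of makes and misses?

20 makes and 12 misses

A Beta(α, β) prior with s successes and f failures in binomial data gives a Beta(α+s, β+f) posterior.
Match parameters: s=41−21=20, f=31−19=12.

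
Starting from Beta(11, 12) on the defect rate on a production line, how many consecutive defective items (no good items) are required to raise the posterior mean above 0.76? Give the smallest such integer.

After k defective items and 0 good items the posterior is Beta(11+k, 12), with mean (11+k)/(11+12+k).
Set (11+k)/(23+k) > 0.76 and solve: k > (0.76·23 − 11)/(1 − 0.76) = 27.000.
The smallest integer exceeding 27.000 is 28.

k = 28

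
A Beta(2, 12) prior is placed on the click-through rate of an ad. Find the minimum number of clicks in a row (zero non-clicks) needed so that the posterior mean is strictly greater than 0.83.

k = 57

After k clicks and 0 non-clicks the posterior is Beta(2+k, 12), with mean (2+k)/(2+12+k).
Set (2+k)/(14+k) > 0.83 and solve: k > (0.83·14 − 2)/(1 − 0.83) = 56.588.
The smallest integer exceeding 56.588 is 57.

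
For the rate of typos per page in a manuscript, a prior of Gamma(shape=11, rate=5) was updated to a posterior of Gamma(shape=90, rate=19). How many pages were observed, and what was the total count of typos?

n = 14 pages with total 79 typos

Gamma–Poisson conjugacy: posterior shape = α + Σxᵢ, posterior rate = β + n.
Matching: Σxᵢ = 90 − 11 = 79 and n = 19 − 5 = 14.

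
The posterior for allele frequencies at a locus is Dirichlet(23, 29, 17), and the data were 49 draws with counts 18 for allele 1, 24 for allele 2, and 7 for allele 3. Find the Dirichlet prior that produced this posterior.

For a Dirichlet(α) prior with multinomial counts c, the posterior is Dirichlet(α + c) componentwise.
Subtract each count from the matching posterior parameter: 23−18=5, 29−24=5, 17−7=10.

Dirichlet(5, 5, 10)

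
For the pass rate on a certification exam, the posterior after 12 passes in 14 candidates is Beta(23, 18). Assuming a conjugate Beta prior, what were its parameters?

Under Beta–binomial conjugacy the posterior parameters are (a+s, b+f).
Subtract the data counts: 23−12=11, 18−2=16.

Beta(11, 16)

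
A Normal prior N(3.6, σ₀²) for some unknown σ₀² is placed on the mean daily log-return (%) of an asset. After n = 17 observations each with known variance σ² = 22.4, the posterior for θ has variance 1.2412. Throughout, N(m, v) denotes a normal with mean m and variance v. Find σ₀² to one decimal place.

For the Normal–Normal model with known σ², precisions add: τ_n = τ₀ + n/σ².
So 1/σ₀² = 1/1.2412 − 17/22.4 = 0.805672 − 0.758929 = 0.046743.
Hence σ₀² = 1/0.046743 ≈ 21.4.

σ₀² = 21.4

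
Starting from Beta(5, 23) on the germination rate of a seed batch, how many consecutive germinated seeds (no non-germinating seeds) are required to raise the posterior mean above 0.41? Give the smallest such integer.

k = 11

After k germinated seeds and 0 non-germinating seeds the posterior is Beta(5+k, 23), with mean (5+k)/(5+23+k).
Set (5+k)/(28+k) > 0.41 and solve: k > (0.41·28 − 5)/(1 − 0.41) = 10.983.
The smallest integer exceeding 10.983 is 11, and checking k=11: (16)/(39) = 0.4103 > 0.41.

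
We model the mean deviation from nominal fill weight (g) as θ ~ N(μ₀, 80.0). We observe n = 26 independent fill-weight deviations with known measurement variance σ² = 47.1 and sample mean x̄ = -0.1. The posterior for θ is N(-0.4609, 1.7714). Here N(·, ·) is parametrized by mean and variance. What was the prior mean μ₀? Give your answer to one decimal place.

μ₀ = -16.4

With known observation variance, the Normal–Normal posterior has precision τ_n = τ₀ + n/σ² and mean μ_n = (τ₀μ₀ + (n/σ²)x̄)/τ_n.
Here τ₀ = 1/80.0 = 0.012500 and τ_data = 26/47.1 = 0.552017, so τ_n = 0.564517.
Rearranging for μ₀: μ₀ = (μ_n·τ_n − τ_data·x̄)/τ₀ = (-0.4609·0.564517 − 0.552017·-0.1) / 0.012500 = -0.204984/0.012500 ≈ -16.4.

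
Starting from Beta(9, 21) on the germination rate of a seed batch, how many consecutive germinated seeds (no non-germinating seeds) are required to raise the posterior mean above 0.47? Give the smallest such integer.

After k germinated seeds and 0 non-germinating seeds the posterior is Beta(9+k, 21), with mean (9+k)/(9+21+k).
Set (9+k)/(30+k) > 0.47 and solve: k > (0.47·30 − 9)/(1 − 0.47) = 9.623.
The smallest integer exceeding 9.623 is 10, and checking k=10: (19)/(40) = 0.4750 > 0.47.

k = 10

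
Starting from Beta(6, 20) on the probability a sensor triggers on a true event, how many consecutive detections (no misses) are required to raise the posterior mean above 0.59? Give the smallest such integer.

k = 23

After k detections and 0 misses the posterior is Beta(6+k, 20), with mean (6+k)/(6+20+k).
Set (6+k)/(26+k) > 0.59 and solve: k > (0.59·26 − 6)/(1 − 0.59) = 22.780.
The smallest integer exceeding 22.780 is 23.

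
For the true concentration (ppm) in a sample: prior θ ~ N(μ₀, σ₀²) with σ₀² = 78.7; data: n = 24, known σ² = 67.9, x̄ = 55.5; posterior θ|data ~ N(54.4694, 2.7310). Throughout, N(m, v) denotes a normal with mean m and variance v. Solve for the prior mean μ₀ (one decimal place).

With known observation variance, the Normal–Normal posterior has precision τ_n = τ₀ + n/σ² and mean μ_n = (τ₀μ₀ + (n/σ²)x̄)/τ_n.
Here τ₀ = 1/78.7 = 0.012706 and τ_data = 24/67.9 = 0.353461, so τ_n = 0.366167.
Rearranging for μ₀: μ₀ = (μ_n·τ_n − τ_data·x̄)/τ₀ = (54.4694·0.366167 − 0.353461·55.5) / 0.012706 = 0.327811/0.012706 ≈ 25.8.

μ₀ = 25.8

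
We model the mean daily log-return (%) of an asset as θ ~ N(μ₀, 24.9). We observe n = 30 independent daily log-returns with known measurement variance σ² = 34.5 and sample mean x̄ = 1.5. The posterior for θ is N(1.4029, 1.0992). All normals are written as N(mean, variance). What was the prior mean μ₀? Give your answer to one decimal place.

μ₀ = -0.7

The posterior mean is a precision-weighted average: μ_n = (τ₀μ₀ + τ_data·x̄)/(τ₀+τ_data), with τ₀=1/σ₀² and τ_data=n/σ².
Here τ₀ = 1/24.9 = 0.040161 and τ_data = 30/34.5 = 0.869565, so τ_n = 0.909726.
Rearranging for μ₀: μ₀ = (μ_n·τ_n − τ_data·x̄)/τ₀ = (1.4029·0.909726 − 0.869565·1.5) / 0.040161 = -0.028093/0.040161 ≈ -0.7.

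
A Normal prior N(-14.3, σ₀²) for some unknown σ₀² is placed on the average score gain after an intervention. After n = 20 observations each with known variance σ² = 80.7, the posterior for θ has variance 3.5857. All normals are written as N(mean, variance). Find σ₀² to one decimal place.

σ₀² = 32.2

Posterior precision equals prior precision plus data precision: 1/σ_n² = 1/σ₀² + n/σ².
So 1/σ₀² = 1/3.5857 − 20/80.7 = 0.278886 − 0.247831 = 0.031055.
Hence σ₀² = 1/0.031055 ≈ 32.2.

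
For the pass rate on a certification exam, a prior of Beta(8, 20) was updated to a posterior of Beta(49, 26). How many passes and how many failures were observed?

41 passes and 6 failures

Beta is conjugate to the binomial likelihood: posterior = Beta(a+s, b+f).
So s = 49 − 8 = 41 and f = 26 − 20 = 6.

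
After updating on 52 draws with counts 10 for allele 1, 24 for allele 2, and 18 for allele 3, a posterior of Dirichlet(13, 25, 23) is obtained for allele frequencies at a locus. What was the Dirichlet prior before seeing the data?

For a Dirichlet(α) prior with multinomial counts c, the posterior is Dirichlet(α + c) componentwise.
Subtract each count from the matching posterior parameter: 13−10=3, 25−24=1, 23−18=5.

Dirichlet(3, 1, 5)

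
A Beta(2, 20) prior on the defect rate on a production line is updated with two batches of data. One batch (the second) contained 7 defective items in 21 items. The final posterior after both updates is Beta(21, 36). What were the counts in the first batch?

Sequential conjugate updates are equivalent to a single update on the pooled data, so total successes = posterior α − prior α and total failures = posterior β − prior β.
Total across both batches: 21−2=19 defective items, 36−20=16 good items.
Subtract the second batch: 19−7=12 defective items and 16−14=2 good items.

12 defective items and 2 good items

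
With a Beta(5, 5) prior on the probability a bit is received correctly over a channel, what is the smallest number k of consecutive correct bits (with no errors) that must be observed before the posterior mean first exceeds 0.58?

k = 2

After k correct bits and 0 errors the posterior is Beta(5+k, 5), with mean (5+k)/(5+5+k).
Set (5+k)/(10+k) > 0.58 and solve: k > (0.58·10 − 5)/(1 − 0.58) = 1.905.
The smallest integer exceeding 1.905 is 2.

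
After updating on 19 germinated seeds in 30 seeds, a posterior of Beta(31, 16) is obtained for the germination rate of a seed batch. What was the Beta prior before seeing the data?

Beta(12, 5)

A Beta(a, b) prior with s successes and f failures in binomial data gives a Beta(a+s, b+f) posterior.
So a = 31 − 19 = 12 and b = 16 − 11 = 5.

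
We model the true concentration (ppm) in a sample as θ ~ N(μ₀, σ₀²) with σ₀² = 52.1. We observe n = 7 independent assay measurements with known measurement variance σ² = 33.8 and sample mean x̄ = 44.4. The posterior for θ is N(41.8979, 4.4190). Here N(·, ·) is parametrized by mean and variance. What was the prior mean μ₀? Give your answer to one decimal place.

μ₀ = 14.9

With known observation variance, the Normal–Normal posterior has precision τ_n = τ₀ + n/σ² and mean μ_n = (τ₀μ₀ + (n/σ²)x̄)/τ_n.
Here τ₀ = 1/52.1 = 0.019194 and τ_data = 7/33.8 = 0.207101, so τ_n = 0.226295.
Rearranging for μ₀: μ₀ = (μ_n·τ_n − τ_data·x̄)/τ₀ = (41.8979·0.226295 − 0.207101·44.4) / 0.019194 = 0.286001/0.019194 ≈ 14.9.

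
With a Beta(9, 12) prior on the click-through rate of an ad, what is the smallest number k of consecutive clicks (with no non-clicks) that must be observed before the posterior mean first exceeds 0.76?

k = 30

After k clicks and 0 non-clicks the posterior is Beta(9+k, 12), with mean (9+k)/(9+12+k).
Set (9+k)/(21+k) > 0.76 and solve: k > (0.76·21 − 9)/(1 − 0.76) = 29.000.
The smallest integer exceeding 29.000 is 30.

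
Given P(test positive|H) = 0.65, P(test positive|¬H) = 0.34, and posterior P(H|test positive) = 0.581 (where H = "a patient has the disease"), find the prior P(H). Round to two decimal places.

Bayes' rule in odds form gives O(H|E) = O(H)·[P(E|H)/P(E|¬H)], hence O(H) = O(H|E)/LR.
Posterior odds = 0.581/(1−0.581) = 1.3866. LR = 0.65/0.34 = 1.9118.
Prior odds = 1.3866/1.9118 = 0.7253, so P(H) = 0.7253/(1+0.7253) ≈ 0.42.

P(H) = 0.42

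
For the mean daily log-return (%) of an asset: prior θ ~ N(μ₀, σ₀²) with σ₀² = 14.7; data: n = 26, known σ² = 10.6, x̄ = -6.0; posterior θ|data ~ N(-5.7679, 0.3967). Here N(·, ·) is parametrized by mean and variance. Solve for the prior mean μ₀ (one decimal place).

μ₀ = 2.6

With known observation variance, the Normal–Normal posterior has precision τ_n = τ₀ + n/σ² and mean μ_n = (τ₀μ₀ + (n/σ²)x̄)/τ_n.
Here τ₀ = 1/14.7 = 0.068027 and τ_data = 26/10.6 = 2.452830, so τ_n = 2.520857.
Rearranging for μ₀: μ₀ = (μ_n·τ_n − τ_data·x̄)/τ₀ = (-5.7679·2.520857 − 2.452830·-6.0) / 0.068027 = 0.176929/0.068027 ≈ 2.6.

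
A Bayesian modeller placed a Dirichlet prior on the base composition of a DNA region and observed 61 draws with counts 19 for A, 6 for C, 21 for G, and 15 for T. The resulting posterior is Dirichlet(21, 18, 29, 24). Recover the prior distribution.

Dirichlet(2, 12, 8, 9)

For a Dirichlet(α) prior with multinomial counts c, the posterior is Dirichlet(α + c) componentwise.
Subtract each count from the matching posterior parameter: 21−19=2, 18−6=12, 29−21=8, 24−15=9.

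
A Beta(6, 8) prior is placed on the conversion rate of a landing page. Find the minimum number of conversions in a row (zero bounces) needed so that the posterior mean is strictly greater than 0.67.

After k conversions and 0 bounces the posterior is Beta(6+k, 8), with mean (6+k)/(6+8+k).
Set (6+k)/(14+k) > 0.67 and solve: k > (0.67·14 − 6)/(1 − 0.67) = 10.242.
The smallest integer exceeding 10.242 is 11.

k = 11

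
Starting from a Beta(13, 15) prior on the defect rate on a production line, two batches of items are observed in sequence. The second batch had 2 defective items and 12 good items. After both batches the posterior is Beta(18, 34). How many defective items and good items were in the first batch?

3 defective items and 7 good items

Because Beta–binomial updating is additive in the counts, the combined data contributed (α_post−α_prior, β_post−β_prior) successes and failures.
Total across both batches: 18−13=5 defective items, 34−15=19 good items.
Subtract the second batch: 5−2=3 defective items and 19−12=7 good items.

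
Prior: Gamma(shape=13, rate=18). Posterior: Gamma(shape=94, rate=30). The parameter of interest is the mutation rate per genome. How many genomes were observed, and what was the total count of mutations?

n = 12 genomes with total 81 mutations

Gamma–Poisson conjugacy: posterior shape = α + Σxᵢ, posterior rate = β + n.
Matching: Σxᵢ = 94 − 13 = 81 and n = 30 − 18 = 12.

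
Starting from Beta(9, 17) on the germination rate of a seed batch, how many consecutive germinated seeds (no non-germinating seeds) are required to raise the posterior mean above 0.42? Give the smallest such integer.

After k germinated seeds and 0 non-germinating seeds the posterior is Beta(9+k, 17), with mean (9+k)/(9+17+k).
Set (9+k)/(26+k) > 0.42 and solve: k > (0.42·26 − 9)/(1 − 0.42) = 3.310.
The smallest integer exceeding 3.310 is 4, and checking k=4: (13)/(30) = 0.4333 > 0.42.

k = 4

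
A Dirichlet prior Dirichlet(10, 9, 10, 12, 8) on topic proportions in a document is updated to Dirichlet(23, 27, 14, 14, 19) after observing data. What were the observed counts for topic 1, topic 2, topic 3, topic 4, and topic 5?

For a Dirichlet(α) prior with multinomial counts c, the posterior is Dirichlet(α + c) componentwise.
Counts are posterior − prior componentwise: 23−10=13, 27−9=18, 14−10=4, 14−12=2, 19−8=11.

counts (13, 18, 4, 2, 11)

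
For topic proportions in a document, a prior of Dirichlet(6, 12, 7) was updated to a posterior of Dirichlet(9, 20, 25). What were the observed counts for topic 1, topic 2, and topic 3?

For a Dirichlet(α) prior with multinomial counts c, the posterior is Dirichlet(α + c) componentwise.
Counts are posterior − prior componentwise: 9−6=3, 20−12=8, 25−7=18.

counts (3, 8, 18)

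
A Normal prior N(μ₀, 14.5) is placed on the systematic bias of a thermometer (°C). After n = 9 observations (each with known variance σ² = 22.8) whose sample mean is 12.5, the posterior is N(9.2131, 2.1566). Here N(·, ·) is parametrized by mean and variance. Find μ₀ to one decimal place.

With known observation variance, the Normal–Normal posterior has precision τ_n = τ₀ + n/σ² and mean μ_n = (τ₀μ₀ + (n/σ²)x̄)/τ_n.
Here τ₀ = 1/14.5 = 0.068966 and τ_data = 9/22.8 = 0.394737, so τ_n = 0.463703.
Rearranging for μ₀: μ₀ = (μ_n·τ_n − τ_data·x̄)/τ₀ = (9.2131·0.463703 − 0.394737·12.5) / 0.068966 = -0.662070/0.068966 ≈ -9.6.

μ₀ = -9.6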